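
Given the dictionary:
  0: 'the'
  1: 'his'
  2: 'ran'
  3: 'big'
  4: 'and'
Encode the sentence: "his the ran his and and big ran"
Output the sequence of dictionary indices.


Look up each word in the dictionary:
  'his' -> 1
  'the' -> 0
  'ran' -> 2
  'his' -> 1
  'and' -> 4
  'and' -> 4
  'big' -> 3
  'ran' -> 2

Encoded: [1, 0, 2, 1, 4, 4, 3, 2]


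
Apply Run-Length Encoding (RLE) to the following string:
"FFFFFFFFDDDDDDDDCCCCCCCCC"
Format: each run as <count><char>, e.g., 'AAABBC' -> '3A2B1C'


Scanning runs left to right:
  i=0: run of 'F' x 8 -> '8F'
  i=8: run of 'D' x 8 -> '8D'
  i=16: run of 'C' x 9 -> '9C'

RLE = 8F8D9C


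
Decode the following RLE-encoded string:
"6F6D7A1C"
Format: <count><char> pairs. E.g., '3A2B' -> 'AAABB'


Expanding each <count><char> pair:
  6F -> 'FFFFFF'
  6D -> 'DDDDDD'
  7A -> 'AAAAAAA'
  1C -> 'C'

Decoded = FFFFFFDDDDDDAAAAAAAC


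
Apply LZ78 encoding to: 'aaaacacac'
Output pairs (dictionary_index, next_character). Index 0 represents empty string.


LZ78 encoding steps:
Dictionary: {0: ''}
Step 1: w='' (idx 0), next='a' -> output (0, 'a'), add 'a' as idx 1
Step 2: w='a' (idx 1), next='a' -> output (1, 'a'), add 'aa' as idx 2
Step 3: w='a' (idx 1), next='c' -> output (1, 'c'), add 'ac' as idx 3
Step 4: w='ac' (idx 3), next='a' -> output (3, 'a'), add 'aca' as idx 4
Step 5: w='' (idx 0), next='c' -> output (0, 'c'), add 'c' as idx 5


Encoded: [(0, 'a'), (1, 'a'), (1, 'c'), (3, 'a'), (0, 'c')]


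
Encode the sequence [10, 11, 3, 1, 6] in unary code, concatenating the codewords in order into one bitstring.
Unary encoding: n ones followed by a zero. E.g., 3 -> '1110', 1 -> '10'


Encode each number as n ones followed by a terminating 0:
  10 -> 11111111110 (11 bits)
  11 -> 111111111110 (12 bits)
  3 -> 1110 (4 bits)
  1 -> 10 (2 bits)
  6 -> 1111110 (7 bits)
Total length = 11 + 12 + 4 + 2 + 7 = 36 bits.

Unary([10, 11, 3, 1, 6]) = 111111111101111111111101110101111110 (36 bits)


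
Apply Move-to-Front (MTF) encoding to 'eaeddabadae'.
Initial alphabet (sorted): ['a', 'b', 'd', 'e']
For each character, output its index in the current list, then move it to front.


MTF encoding:
'e': index 3 in ['a', 'b', 'd', 'e'] -> ['e', 'a', 'b', 'd']
'a': index 1 in ['e', 'a', 'b', 'd'] -> ['a', 'e', 'b', 'd']
'e': index 1 in ['a', 'e', 'b', 'd'] -> ['e', 'a', 'b', 'd']
'd': index 3 in ['e', 'a', 'b', 'd'] -> ['d', 'e', 'a', 'b']
'd': index 0 in ['d', 'e', 'a', 'b'] -> ['d', 'e', 'a', 'b']
'a': index 2 in ['d', 'e', 'a', 'b'] -> ['a', 'd', 'e', 'b']
'b': index 3 in ['a', 'd', 'e', 'b'] -> ['b', 'a', 'd', 'e']
'a': index 1 in ['b', 'a', 'd', 'e'] -> ['a', 'b', 'd', 'e']
'd': index 2 in ['a', 'b', 'd', 'e'] -> ['d', 'a', 'b', 'e']
'a': index 1 in ['d', 'a', 'b', 'e'] -> ['a', 'd', 'b', 'e']
'e': index 3 in ['a', 'd', 'b', 'e'] -> ['e', 'a', 'd', 'b']


Output: [3, 1, 1, 3, 0, 2, 3, 1, 2, 1, 3]


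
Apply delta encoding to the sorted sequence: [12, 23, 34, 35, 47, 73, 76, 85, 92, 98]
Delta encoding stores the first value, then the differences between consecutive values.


First value: 12
Deltas:
  23 - 12 = 11
  34 - 23 = 11
  35 - 34 = 1
  47 - 35 = 12
  73 - 47 = 26
  76 - 73 = 3
  85 - 76 = 9
  92 - 85 = 7
  98 - 92 = 6


Delta encoded: [12, 11, 11, 1, 12, 26, 3, 9, 7, 6]


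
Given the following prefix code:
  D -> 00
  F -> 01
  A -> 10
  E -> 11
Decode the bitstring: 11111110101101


Decoding step by step:
Bits 11 -> E
Bits 11 -> E
Bits 11 -> E
Bits 10 -> A
Bits 10 -> A
Bits 11 -> E
Bits 01 -> F


Decoded message: EEEAAEF


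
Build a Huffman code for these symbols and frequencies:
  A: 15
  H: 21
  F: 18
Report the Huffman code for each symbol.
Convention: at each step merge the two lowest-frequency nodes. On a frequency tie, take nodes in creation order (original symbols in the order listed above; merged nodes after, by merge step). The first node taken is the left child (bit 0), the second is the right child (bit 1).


Huffman tree construction:
Step 1: Merge A(15) + F(18) = 33
Step 2: Merge H(21) + (A+F)(33) = 54
Read each symbol's code off the tree from the root (left child = 0, right child = 1).

Codes:
  A: 10 (length 2)
  H: 0 (length 1)
  F: 11 (length 2)
Average code length: 87/54 = 1.6111 bits/symbol


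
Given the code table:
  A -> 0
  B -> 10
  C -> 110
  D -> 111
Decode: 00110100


Decoding:
0 -> A
0 -> A
110 -> C
10 -> B
0 -> A


Result: AACBA


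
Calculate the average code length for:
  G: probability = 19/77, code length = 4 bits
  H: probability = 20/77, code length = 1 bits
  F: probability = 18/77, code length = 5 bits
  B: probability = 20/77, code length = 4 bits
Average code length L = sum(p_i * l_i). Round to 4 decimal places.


Weighted contributions p_i * l_i:
  G: (19/77) * 4 = 76/77
  H: (20/77) * 1 = 20/77
  F: (18/77) * 5 = 90/77
  B: (20/77) * 4 = 80/77
Sum = (76 + 20 + 90 + 80)/77 = 266/77

L = 266/77 = 3.4545 bits/symbol


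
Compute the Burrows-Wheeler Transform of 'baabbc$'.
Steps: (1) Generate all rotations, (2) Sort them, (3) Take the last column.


Rotations (sorted):
  0: $baabbc -> last char: c
  1: aabbc$b -> last char: b
  2: abbc$ba -> last char: a
  3: baabbc$ -> last char: $
  4: bbc$baa -> last char: a
  5: bc$baab -> last char: b
  6: c$baabb -> last char: b


BWT = cba$abb


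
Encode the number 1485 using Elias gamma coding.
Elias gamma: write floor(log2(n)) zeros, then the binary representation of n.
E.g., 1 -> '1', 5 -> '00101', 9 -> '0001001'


num_bits = floor(log2(1485)) + 1 = 11
leading_zeros = num_bits - 1 = 10
binary(1485) = 10111001101

Elias gamma(1485) = '0000000000' + '10111001101' = 000000000010111001101 (21 bits)


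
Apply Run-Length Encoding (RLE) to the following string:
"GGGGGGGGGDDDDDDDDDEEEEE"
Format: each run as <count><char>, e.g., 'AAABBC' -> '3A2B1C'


Scanning runs left to right:
  i=0: run of 'G' x 9 -> '9G'
  i=9: run of 'D' x 9 -> '9D'
  i=18: run of 'E' x 5 -> '5E'

RLE = 9G9D5E


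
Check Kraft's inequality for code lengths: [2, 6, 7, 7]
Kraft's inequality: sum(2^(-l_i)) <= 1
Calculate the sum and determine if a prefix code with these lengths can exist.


Sum = 2^(-2) + 2^(-6) + 2^(-7) + 2^(-7)
    = 0.25 + 0.015625 + 0.0078125 + 0.0078125
    = 36/128 = 0.28125
Since 0.28125 <= 1, Kraft's inequality IS satisfied.
A prefix code with these lengths CAN exist.

Kraft sum = 0.28125. Satisfied.


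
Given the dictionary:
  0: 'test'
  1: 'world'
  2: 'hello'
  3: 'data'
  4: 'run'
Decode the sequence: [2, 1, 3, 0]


Look up each index in the dictionary:
  2 -> 'hello'
  1 -> 'world'
  3 -> 'data'
  0 -> 'test'

Decoded: "hello world data test"


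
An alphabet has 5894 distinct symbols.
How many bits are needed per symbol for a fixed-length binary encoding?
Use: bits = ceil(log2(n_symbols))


log2(5894) = 12.525
Bracket: 2^12 = 4096 < 5894 <= 2^13 = 8192
So ceil(log2(5894)) = 13

bits = ceil(log2(5894)) = ceil(12.525) = 13 bits


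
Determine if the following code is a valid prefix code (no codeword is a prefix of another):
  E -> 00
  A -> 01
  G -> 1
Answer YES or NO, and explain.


Checking each pair (does one codeword prefix another?):
  E='00' vs A='01': no prefix
  E='00' vs G='1': no prefix
  A='01' vs E='00': no prefix
  A='01' vs G='1': no prefix
  G='1' vs E='00': no prefix
  G='1' vs A='01': no prefix
No violation found over all pairs.

YES -- this is a valid prefix code. No codeword is a prefix of any other codeword.


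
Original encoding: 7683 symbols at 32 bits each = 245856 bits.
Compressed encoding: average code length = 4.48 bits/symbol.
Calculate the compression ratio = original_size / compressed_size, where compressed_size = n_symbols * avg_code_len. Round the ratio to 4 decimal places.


original_size = n_symbols * orig_bits = 7683 * 32 = 245856 bits
compressed_size = n_symbols * avg_code_len = 7683 * 4.48 = 34419.84 bits
ratio = original_size / compressed_size = 245856 / 34419.84 = 7.1429

Compression ratio = 7.1429


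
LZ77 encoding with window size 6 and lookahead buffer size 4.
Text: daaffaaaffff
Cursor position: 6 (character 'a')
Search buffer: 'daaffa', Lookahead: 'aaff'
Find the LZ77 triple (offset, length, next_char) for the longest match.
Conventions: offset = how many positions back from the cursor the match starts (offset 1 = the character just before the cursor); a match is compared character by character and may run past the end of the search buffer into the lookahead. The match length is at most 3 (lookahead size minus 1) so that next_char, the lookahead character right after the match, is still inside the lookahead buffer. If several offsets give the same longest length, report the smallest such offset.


Try each offset into the search buffer:
  offset=1 (pos 5, char 'a'): match length 2
  offset=2 (pos 4, char 'f'): match length 0
  offset=3 (pos 3, char 'f'): match length 0
  offset=4 (pos 2, char 'a'): match length 1
  offset=5 (pos 1, char 'a'): match length 3
  offset=6 (pos 0, char 'd'): match length 0
Longest match has length 3 at offset 5.
next_char = character at position 6 + 3 = 9 -> 'f'

Best match: offset=5, length=3 (matching 'aaf' starting at position 1)
LZ77 triple: (5, 3, 'f')


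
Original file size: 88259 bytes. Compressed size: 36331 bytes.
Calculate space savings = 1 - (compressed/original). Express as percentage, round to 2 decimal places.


ratio = compressed/original = 36331/88259 = 0.411641
savings = 1 - ratio = 1 - 0.411641 = 0.588359
as a percentage: 0.588359 * 100 = 58.84%

Space savings = 1 - 36331/88259 = 58.84%


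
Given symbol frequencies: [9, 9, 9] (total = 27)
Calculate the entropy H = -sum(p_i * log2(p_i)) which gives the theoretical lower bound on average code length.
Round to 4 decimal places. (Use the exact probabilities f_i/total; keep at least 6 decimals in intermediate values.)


Per-symbol terms -p_i * log2(p_i) with p_i = f_i/27:
  p = 9/27 = 0.333333: log2(p) = -1.584963, -p*log2(p) = 0.528321
  p = 9/27 = 0.333333: log2(p) = -1.584963, -p*log2(p) = 0.528321
  p = 9/27 = 0.333333: log2(p) = -1.584963, -p*log2(p) = 0.528321
H = 0.528321 + 0.528321 + 0.528321 = 1.584963

H = 1.585 bits/symbol


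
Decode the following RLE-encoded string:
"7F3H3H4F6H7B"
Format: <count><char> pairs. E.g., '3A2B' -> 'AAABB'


Expanding each <count><char> pair:
  7F -> 'FFFFFFF'
  3H -> 'HHH'
  3H -> 'HHH'
  4F -> 'FFFF'
  6H -> 'HHHHHH'
  7B -> 'BBBBBBB'

Decoded = FFFFFFFHHHHHHFFFFHHHHHHBBBBBBB


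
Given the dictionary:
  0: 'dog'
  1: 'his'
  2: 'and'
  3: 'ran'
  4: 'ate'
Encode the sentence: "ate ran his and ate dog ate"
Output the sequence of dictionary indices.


Look up each word in the dictionary:
  'ate' -> 4
  'ran' -> 3
  'his' -> 1
  'and' -> 2
  'ate' -> 4
  'dog' -> 0
  'ate' -> 4

Encoded: [4, 3, 1, 2, 4, 0, 4]


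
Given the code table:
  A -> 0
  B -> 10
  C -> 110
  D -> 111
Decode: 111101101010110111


Decoding:
111 -> D
10 -> B
110 -> C
10 -> B
10 -> B
110 -> C
111 -> D


Result: DBCBBCD


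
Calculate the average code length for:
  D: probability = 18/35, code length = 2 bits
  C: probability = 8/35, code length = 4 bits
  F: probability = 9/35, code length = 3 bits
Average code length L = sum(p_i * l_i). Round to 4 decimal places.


Weighted contributions p_i * l_i:
  D: (18/35) * 2 = 36/35
  C: (8/35) * 4 = 32/35
  F: (9/35) * 3 = 27/35
Sum = (36 + 32 + 27)/35 = 95/35

L = 95/35 = 2.7143 bits/symbol


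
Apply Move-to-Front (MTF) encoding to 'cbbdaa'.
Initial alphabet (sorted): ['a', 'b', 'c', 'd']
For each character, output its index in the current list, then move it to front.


MTF encoding:
'c': index 2 in ['a', 'b', 'c', 'd'] -> ['c', 'a', 'b', 'd']
'b': index 2 in ['c', 'a', 'b', 'd'] -> ['b', 'c', 'a', 'd']
'b': index 0 in ['b', 'c', 'a', 'd'] -> ['b', 'c', 'a', 'd']
'd': index 3 in ['b', 'c', 'a', 'd'] -> ['d', 'b', 'c', 'a']
'a': index 3 in ['d', 'b', 'c', 'a'] -> ['a', 'd', 'b', 'c']
'a': index 0 in ['a', 'd', 'b', 'c'] -> ['a', 'd', 'b', 'c']


Output: [2, 2, 0, 3, 3, 0]


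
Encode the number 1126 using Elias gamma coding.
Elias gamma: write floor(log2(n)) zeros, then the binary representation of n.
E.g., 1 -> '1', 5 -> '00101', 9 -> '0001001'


num_bits = floor(log2(1126)) + 1 = 11
leading_zeros = num_bits - 1 = 10
binary(1126) = 10001100110

Elias gamma(1126) = '0000000000' + '10001100110' = 000000000010001100110 (21 bits)


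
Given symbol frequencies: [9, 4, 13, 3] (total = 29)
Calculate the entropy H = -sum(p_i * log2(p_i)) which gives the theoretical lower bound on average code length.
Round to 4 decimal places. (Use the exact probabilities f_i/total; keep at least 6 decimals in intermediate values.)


Per-symbol terms -p_i * log2(p_i) with p_i = f_i/29:
  p = 9/29 = 0.310345: log2(p) = -1.688056, -p*log2(p) = 0.523879
  p = 4/29 = 0.137931: log2(p) = -2.857981, -p*log2(p) = 0.394204
  p = 13/29 = 0.448276: log2(p) = -1.157541, -p*log2(p) = 0.518898
  p = 3/29 = 0.103448: log2(p) = -3.273018, -p*log2(p) = 0.338588
H = 0.523879 + 0.394204 + 0.518898 + 0.338588 = 1.775569

H = 1.7756 bits/symbol


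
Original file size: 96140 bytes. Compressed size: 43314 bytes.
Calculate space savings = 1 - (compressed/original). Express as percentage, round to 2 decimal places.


ratio = compressed/original = 43314/96140 = 0.45053
savings = 1 - ratio = 1 - 0.45053 = 0.54947
as a percentage: 0.54947 * 100 = 54.95%

Space savings = 1 - 43314/96140 = 54.95%


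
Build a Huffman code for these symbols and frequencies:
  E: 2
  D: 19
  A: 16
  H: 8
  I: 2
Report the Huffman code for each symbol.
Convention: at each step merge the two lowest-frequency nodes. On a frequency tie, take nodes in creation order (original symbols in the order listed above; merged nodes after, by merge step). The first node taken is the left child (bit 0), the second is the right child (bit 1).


Huffman tree construction:
Step 1: Merge E(2) + I(2) = 4
Step 2: Merge (E+I)(4) + H(8) = 12
Step 3: Merge ((E+I)+H)(12) + A(16) = 28
Step 4: Merge D(19) + (((E+I)+H)+A)(28) = 47
Read each symbol's code off the tree from the root (left child = 0, right child = 1).

Codes:
  E: 1000 (length 4)
  D: 0 (length 1)
  A: 11 (length 2)
  H: 101 (length 3)
  I: 1001 (length 4)
Average code length: 91/47 = 1.9362 bits/symbol


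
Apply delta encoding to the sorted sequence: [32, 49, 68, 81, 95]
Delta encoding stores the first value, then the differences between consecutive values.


First value: 32
Deltas:
  49 - 32 = 17
  68 - 49 = 19
  81 - 68 = 13
  95 - 81 = 14


Delta encoded: [32, 17, 19, 13, 14]


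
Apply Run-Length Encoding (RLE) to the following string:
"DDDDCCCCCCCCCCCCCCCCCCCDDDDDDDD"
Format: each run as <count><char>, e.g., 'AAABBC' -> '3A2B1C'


Scanning runs left to right:
  i=0: run of 'D' x 4 -> '4D'
  i=4: run of 'C' x 19 -> '19C'
  i=23: run of 'D' x 8 -> '8D'

RLE = 4D19C8D


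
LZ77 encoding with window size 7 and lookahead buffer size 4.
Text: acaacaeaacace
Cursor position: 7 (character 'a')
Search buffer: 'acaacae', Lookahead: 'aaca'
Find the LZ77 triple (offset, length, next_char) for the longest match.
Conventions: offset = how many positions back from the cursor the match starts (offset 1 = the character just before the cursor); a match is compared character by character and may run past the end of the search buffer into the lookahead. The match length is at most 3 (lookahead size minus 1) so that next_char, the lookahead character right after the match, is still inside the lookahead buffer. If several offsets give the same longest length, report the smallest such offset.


Try each offset into the search buffer:
  offset=1 (pos 6, char 'e'): match length 0
  offset=2 (pos 5, char 'a'): match length 1
  offset=3 (pos 4, char 'c'): match length 0
  offset=4 (pos 3, char 'a'): match length 1
  offset=5 (pos 2, char 'a'): match length 3
  offset=6 (pos 1, char 'c'): match length 0
  offset=7 (pos 0, char 'a'): match length 1
Longest match has length 3 at offset 5.
next_char = character at position 7 + 3 = 10 -> 'a'

Best match: offset=5, length=3 (matching 'aac' starting at position 2)
LZ77 triple: (5, 3, 'a')


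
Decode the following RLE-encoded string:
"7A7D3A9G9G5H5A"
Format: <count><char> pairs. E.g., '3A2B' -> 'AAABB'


Expanding each <count><char> pair:
  7A -> 'AAAAAAA'
  7D -> 'DDDDDDD'
  3A -> 'AAA'
  9G -> 'GGGGGGGGG'
  9G -> 'GGGGGGGGG'
  5H -> 'HHHHH'
  5A -> 'AAAAA'

Decoded = AAAAAAADDDDDDDAAAGGGGGGGGGGGGGGGGGGHHHHHAAAAA


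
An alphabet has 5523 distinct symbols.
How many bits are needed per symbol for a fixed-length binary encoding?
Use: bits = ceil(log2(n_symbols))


log2(5523) = 12.4312
Bracket: 2^12 = 4096 < 5523 <= 2^13 = 8192
So ceil(log2(5523)) = 13

bits = ceil(log2(5523)) = ceil(12.4312) = 13 bits


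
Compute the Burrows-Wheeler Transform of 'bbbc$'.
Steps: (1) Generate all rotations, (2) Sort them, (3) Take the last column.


Rotations (sorted):
  0: $bbbc -> last char: c
  1: bbbc$ -> last char: $
  2: bbc$b -> last char: b
  3: bc$bb -> last char: b
  4: c$bbb -> last char: b


BWT = c$bbb


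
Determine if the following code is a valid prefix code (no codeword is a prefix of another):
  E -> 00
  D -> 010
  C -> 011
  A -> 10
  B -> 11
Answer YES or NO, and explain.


Checking each pair (does one codeword prefix another?):
  E='00' vs D='010': no prefix
  E='00' vs C='011': no prefix
  E='00' vs A='10': no prefix
  E='00' vs B='11': no prefix
  D='010' vs E='00': no prefix
  D='010' vs C='011': no prefix
  D='010' vs A='10': no prefix
  D='010' vs B='11': no prefix
  C='011' vs E='00': no prefix
  C='011' vs D='010': no prefix
  C='011' vs A='10': no prefix
  C='011' vs B='11': no prefix
  A='10' vs E='00': no prefix
  A='10' vs D='010': no prefix
  A='10' vs C='011': no prefix
  A='10' vs B='11': no prefix
  B='11' vs E='00': no prefix
  B='11' vs D='010': no prefix
  B='11' vs C='011': no prefix
  B='11' vs A='10': no prefix
No violation found over all pairs.

YES -- this is a valid prefix code. No codeword is a prefix of any other codeword.


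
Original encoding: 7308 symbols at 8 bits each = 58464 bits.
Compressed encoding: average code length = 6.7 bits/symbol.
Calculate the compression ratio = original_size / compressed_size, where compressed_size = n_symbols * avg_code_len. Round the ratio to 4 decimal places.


original_size = n_symbols * orig_bits = 7308 * 8 = 58464 bits
compressed_size = n_symbols * avg_code_len = 7308 * 6.7 = 48963.6 bits
ratio = original_size / compressed_size = 58464 / 48963.6 = 1.194

Compression ratio = 1.194


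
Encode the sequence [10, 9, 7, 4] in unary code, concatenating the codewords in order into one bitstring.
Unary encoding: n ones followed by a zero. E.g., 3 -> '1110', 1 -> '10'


Encode each number as n ones followed by a terminating 0:
  10 -> 11111111110 (11 bits)
  9 -> 1111111110 (10 bits)
  7 -> 11111110 (8 bits)
  4 -> 11110 (5 bits)
Total length = 11 + 10 + 8 + 5 = 34 bits.

Unary([10, 9, 7, 4]) = 1111111111011111111101111111011110 (34 bits)


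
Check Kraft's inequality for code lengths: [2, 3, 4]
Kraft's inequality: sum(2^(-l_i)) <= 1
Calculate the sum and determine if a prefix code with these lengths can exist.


Sum = 2^(-2) + 2^(-3) + 2^(-4)
    = 0.25 + 0.125 + 0.0625
    = 7/16 = 0.4375
Since 0.4375 <= 1, Kraft's inequality IS satisfied.
A prefix code with these lengths CAN exist.

Kraft sum = 0.4375. Satisfied.


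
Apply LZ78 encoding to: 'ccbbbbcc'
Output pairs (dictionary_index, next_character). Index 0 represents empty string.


LZ78 encoding steps:
Dictionary: {0: ''}
Step 1: w='' (idx 0), next='c' -> output (0, 'c'), add 'c' as idx 1
Step 2: w='c' (idx 1), next='b' -> output (1, 'b'), add 'cb' as idx 2
Step 3: w='' (idx 0), next='b' -> output (0, 'b'), add 'b' as idx 3
Step 4: w='b' (idx 3), next='b' -> output (3, 'b'), add 'bb' as idx 4
Step 5: w='c' (idx 1), next='c' -> output (1, 'c'), add 'cc' as idx 5


Encoded: [(0, 'c'), (1, 'b'), (0, 'b'), (3, 'b'), (1, 'c')]


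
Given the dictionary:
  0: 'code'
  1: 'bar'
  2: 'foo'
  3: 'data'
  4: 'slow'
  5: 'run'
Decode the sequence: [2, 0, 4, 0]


Look up each index in the dictionary:
  2 -> 'foo'
  0 -> 'code'
  4 -> 'slow'
  0 -> 'code'

Decoded: "foo code slow code"


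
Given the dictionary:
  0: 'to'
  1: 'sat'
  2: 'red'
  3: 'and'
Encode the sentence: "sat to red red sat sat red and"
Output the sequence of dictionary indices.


Look up each word in the dictionary:
  'sat' -> 1
  'to' -> 0
  'red' -> 2
  'red' -> 2
  'sat' -> 1
  'sat' -> 1
  'red' -> 2
  'and' -> 3

Encoded: [1, 0, 2, 2, 1, 1, 2, 3]


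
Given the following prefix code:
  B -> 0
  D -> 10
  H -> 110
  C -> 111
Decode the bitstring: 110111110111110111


Decoding step by step:
Bits 110 -> H
Bits 111 -> C
Bits 110 -> H
Bits 111 -> C
Bits 110 -> H
Bits 111 -> C


Decoded message: HCHCHC


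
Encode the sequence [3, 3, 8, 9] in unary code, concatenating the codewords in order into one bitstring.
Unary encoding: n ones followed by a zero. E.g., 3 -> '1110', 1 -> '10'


Encode each number as n ones followed by a terminating 0:
  3 -> 1110 (4 bits)
  3 -> 1110 (4 bits)
  8 -> 111111110 (9 bits)
  9 -> 1111111110 (10 bits)
Total length = 4 + 4 + 9 + 10 = 27 bits.

Unary([3, 3, 8, 9]) = 111011101111111101111111110 (27 bits)


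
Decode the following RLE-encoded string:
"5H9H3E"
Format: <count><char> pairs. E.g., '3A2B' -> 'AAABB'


Expanding each <count><char> pair:
  5H -> 'HHHHH'
  9H -> 'HHHHHHHHH'
  3E -> 'EEE'

Decoded = HHHHHHHHHHHHHHEEE


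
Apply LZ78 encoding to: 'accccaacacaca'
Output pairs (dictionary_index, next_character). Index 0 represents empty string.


LZ78 encoding steps:
Dictionary: {0: ''}
Step 1: w='' (idx 0), next='a' -> output (0, 'a'), add 'a' as idx 1
Step 2: w='' (idx 0), next='c' -> output (0, 'c'), add 'c' as idx 2
Step 3: w='c' (idx 2), next='c' -> output (2, 'c'), add 'cc' as idx 3
Step 4: w='c' (idx 2), next='a' -> output (2, 'a'), add 'ca' as idx 4
Step 5: w='a' (idx 1), next='c' -> output (1, 'c'), add 'ac' as idx 5
Step 6: w='ac' (idx 5), next='a' -> output (5, 'a'), add 'aca' as idx 6
Step 7: w='ca' (idx 4), end of input -> output (4, '')


Encoded: [(0, 'a'), (0, 'c'), (2, 'c'), (2, 'a'), (1, 'c'), (5, 'a'), (4, '')]


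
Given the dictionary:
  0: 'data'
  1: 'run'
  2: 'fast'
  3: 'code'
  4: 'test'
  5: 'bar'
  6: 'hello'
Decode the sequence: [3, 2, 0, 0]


Look up each index in the dictionary:
  3 -> 'code'
  2 -> 'fast'
  0 -> 'data'
  0 -> 'data'

Decoded: "code fast data data"


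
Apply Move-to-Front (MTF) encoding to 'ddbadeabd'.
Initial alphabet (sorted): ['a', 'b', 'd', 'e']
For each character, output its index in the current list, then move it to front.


MTF encoding:
'd': index 2 in ['a', 'b', 'd', 'e'] -> ['d', 'a', 'b', 'e']
'd': index 0 in ['d', 'a', 'b', 'e'] -> ['d', 'a', 'b', 'e']
'b': index 2 in ['d', 'a', 'b', 'e'] -> ['b', 'd', 'a', 'e']
'a': index 2 in ['b', 'd', 'a', 'e'] -> ['a', 'b', 'd', 'e']
'd': index 2 in ['a', 'b', 'd', 'e'] -> ['d', 'a', 'b', 'e']
'e': index 3 in ['d', 'a', 'b', 'e'] -> ['e', 'd', 'a', 'b']
'a': index 2 in ['e', 'd', 'a', 'b'] -> ['a', 'e', 'd', 'b']
'b': index 3 in ['a', 'e', 'd', 'b'] -> ['b', 'a', 'e', 'd']
'd': index 3 in ['b', 'a', 'e', 'd'] -> ['d', 'b', 'a', 'e']


Output: [2, 0, 2, 2, 2, 3, 2, 3, 3]


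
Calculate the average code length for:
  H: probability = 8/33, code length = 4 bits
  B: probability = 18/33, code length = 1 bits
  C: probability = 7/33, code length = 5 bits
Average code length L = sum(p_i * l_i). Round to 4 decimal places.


Weighted contributions p_i * l_i:
  H: (8/33) * 4 = 32/33
  B: (18/33) * 1 = 18/33
  C: (7/33) * 5 = 35/33
Sum = (32 + 18 + 35)/33 = 85/33

L = 85/33 = 2.5758 bits/symbol


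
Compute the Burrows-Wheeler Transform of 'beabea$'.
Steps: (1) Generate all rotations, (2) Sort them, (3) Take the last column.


Rotations (sorted):
  0: $beabea -> last char: a
  1: a$beabe -> last char: e
  2: abea$be -> last char: e
  3: bea$bea -> last char: a
  4: beabea$ -> last char: $
  5: ea$beab -> last char: b
  6: eabea$b -> last char: b


BWT = aeea$bb


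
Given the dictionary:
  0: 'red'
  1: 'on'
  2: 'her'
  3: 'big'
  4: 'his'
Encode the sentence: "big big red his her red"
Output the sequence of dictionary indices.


Look up each word in the dictionary:
  'big' -> 3
  'big' -> 3
  'red' -> 0
  'his' -> 4
  'her' -> 2
  'red' -> 0

Encoded: [3, 3, 0, 4, 2, 0]


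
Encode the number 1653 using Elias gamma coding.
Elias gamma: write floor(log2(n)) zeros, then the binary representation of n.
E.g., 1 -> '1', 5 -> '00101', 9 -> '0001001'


num_bits = floor(log2(1653)) + 1 = 11
leading_zeros = num_bits - 1 = 10
binary(1653) = 11001110101

Elias gamma(1653) = '0000000000' + '11001110101' = 000000000011001110101 (21 bits)


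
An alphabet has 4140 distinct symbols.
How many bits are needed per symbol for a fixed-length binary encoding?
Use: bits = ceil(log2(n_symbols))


log2(4140) = 12.0154
Bracket: 2^12 = 4096 < 4140 <= 2^13 = 8192
So ceil(log2(4140)) = 13

bits = ceil(log2(4140)) = ceil(12.0154) = 13 bits


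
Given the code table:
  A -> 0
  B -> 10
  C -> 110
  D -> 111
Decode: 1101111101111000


Decoding:
110 -> C
111 -> D
110 -> C
111 -> D
10 -> B
0 -> A
0 -> A


Result: CDCDBAA


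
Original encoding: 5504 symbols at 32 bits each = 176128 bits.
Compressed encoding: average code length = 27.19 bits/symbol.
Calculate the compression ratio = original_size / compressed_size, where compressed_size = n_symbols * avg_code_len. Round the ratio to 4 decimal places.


original_size = n_symbols * orig_bits = 5504 * 32 = 176128 bits
compressed_size = n_symbols * avg_code_len = 5504 * 27.19 = 149653.76 bits
ratio = original_size / compressed_size = 176128 / 149653.76 = 1.1769

Compression ratio = 1.1769


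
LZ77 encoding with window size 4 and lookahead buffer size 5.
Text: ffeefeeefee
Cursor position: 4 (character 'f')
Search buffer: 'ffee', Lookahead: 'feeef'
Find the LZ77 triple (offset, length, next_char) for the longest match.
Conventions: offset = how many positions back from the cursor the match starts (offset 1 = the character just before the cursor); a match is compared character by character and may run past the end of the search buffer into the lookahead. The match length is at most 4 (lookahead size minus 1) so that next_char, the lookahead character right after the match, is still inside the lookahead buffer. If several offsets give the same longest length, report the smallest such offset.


Try each offset into the search buffer:
  offset=1 (pos 3, char 'e'): match length 0
  offset=2 (pos 2, char 'e'): match length 0
  offset=3 (pos 1, char 'f'): match length 3
  offset=4 (pos 0, char 'f'): match length 1
Longest match has length 3 at offset 3.
next_char = character at position 4 + 3 = 7 -> 'e'

Best match: offset=3, length=3 (matching 'fee' starting at position 1)
LZ77 triple: (3, 3, 'e')


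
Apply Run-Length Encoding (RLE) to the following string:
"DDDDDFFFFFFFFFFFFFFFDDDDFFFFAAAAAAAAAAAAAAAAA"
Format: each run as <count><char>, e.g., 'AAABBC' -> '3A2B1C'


Scanning runs left to right:
  i=0: run of 'D' x 5 -> '5D'
  i=5: run of 'F' x 15 -> '15F'
  i=20: run of 'D' x 4 -> '4D'
  i=24: run of 'F' x 4 -> '4F'
  i=28: run of 'A' x 17 -> '17A'

RLE = 5D15F4D4F17A


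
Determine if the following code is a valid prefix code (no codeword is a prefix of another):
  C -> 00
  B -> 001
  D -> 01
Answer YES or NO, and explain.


Checking each pair (does one codeword prefix another?):
  C='00' vs B='001': prefix -- VIOLATION

NO -- this is NOT a valid prefix code. C (00) is a prefix of B (001).


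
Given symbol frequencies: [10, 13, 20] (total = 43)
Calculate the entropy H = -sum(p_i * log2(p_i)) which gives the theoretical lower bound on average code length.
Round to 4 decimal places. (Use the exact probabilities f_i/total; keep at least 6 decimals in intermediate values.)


Per-symbol terms -p_i * log2(p_i) with p_i = f_i/43:
  p = 10/43 = 0.232558: log2(p) = -2.104337, -p*log2(p) = 0.489381
  p = 13/43 = 0.302326: log2(p) = -1.725825, -p*log2(p) = 0.521761
  p = 20/43 = 0.465116: log2(p) = -1.104337, -p*log2(p) = 0.513645
H = 0.489381 + 0.521761 + 0.513645 = 1.524787

H = 1.5248 bits/symbol


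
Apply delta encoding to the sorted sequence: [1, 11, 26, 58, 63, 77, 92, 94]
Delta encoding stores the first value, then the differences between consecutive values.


First value: 1
Deltas:
  11 - 1 = 10
  26 - 11 = 15
  58 - 26 = 32
  63 - 58 = 5
  77 - 63 = 14
  92 - 77 = 15
  94 - 92 = 2


Delta encoded: [1, 10, 15, 32, 5, 14, 15, 2]


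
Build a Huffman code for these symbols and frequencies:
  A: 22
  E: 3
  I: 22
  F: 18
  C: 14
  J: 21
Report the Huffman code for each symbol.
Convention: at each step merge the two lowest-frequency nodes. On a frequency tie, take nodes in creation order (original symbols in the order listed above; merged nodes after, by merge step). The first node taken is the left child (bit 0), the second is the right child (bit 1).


Huffman tree construction:
Step 1: Merge E(3) + C(14) = 17
Step 2: Merge (E+C)(17) + F(18) = 35
Step 3: Merge J(21) + A(22) = 43
Step 4: Merge I(22) + ((E+C)+F)(35) = 57
Step 5: Merge (J+A)(43) + (I+((E+C)+F))(57) = 100
Read each symbol's code off the tree from the root (left child = 0, right child = 1).

Codes:
  A: 01 (length 2)
  E: 1100 (length 4)
  I: 10 (length 2)
  F: 111 (length 3)
  C: 1101 (length 4)
  J: 00 (length 2)
Average code length: 252/100 = 2.5200 bits/symbol


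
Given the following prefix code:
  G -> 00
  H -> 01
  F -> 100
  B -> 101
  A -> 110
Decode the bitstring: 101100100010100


Decoding step by step:
Bits 101 -> B
Bits 100 -> F
Bits 100 -> F
Bits 01 -> H
Bits 01 -> H
Bits 00 -> G


Decoded message: BFFHHG


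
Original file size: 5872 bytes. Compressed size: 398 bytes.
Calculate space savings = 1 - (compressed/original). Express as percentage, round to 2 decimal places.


ratio = compressed/original = 398/5872 = 0.067779
savings = 1 - ratio = 1 - 0.067779 = 0.932221
as a percentage: 0.932221 * 100 = 93.22%

Space savings = 1 - 398/5872 = 93.22%


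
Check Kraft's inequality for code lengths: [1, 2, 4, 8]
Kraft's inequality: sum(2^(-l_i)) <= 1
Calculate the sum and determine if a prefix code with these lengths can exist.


Sum = 2^(-1) + 2^(-2) + 2^(-4) + 2^(-8)
    = 0.5 + 0.25 + 0.0625 + 0.00390625
    = 209/256 = 0.81640625
Since 0.81640625 <= 1, Kraft's inequality IS satisfied.
A prefix code with these lengths CAN exist.

Kraft sum = 0.81640625. Satisfied.


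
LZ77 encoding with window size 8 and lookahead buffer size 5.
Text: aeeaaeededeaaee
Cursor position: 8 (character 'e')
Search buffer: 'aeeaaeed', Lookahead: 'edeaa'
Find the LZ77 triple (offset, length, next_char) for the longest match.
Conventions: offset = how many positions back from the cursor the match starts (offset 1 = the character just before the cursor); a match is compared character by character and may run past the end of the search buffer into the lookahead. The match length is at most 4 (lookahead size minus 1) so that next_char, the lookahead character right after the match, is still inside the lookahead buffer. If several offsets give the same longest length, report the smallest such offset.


Try each offset into the search buffer:
  offset=1 (pos 7, char 'd'): match length 0
  offset=2 (pos 6, char 'e'): match length 3
  offset=3 (pos 5, char 'e'): match length 1
  offset=4 (pos 4, char 'a'): match length 0
  offset=5 (pos 3, char 'a'): match length 0
  offset=6 (pos 2, char 'e'): match length 1
  offset=7 (pos 1, char 'e'): match length 1
  offset=8 (pos 0, char 'a'): match length 0
Longest match has length 3 at offset 2.
next_char = character at position 8 + 3 = 11 -> 'a'

Best match: offset=2, length=3 (matching 'ede' starting at position 6)
LZ77 triple: (2, 3, 'a')


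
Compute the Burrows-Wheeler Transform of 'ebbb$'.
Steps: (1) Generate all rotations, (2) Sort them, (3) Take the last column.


Rotations (sorted):
  0: $ebbb -> last char: b
  1: b$ebb -> last char: b
  2: bb$eb -> last char: b
  3: bbb$e -> last char: e
  4: ebbb$ -> last char: $


BWT = bbbe$


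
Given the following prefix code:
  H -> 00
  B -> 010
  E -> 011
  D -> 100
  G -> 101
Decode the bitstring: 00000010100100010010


Decoding step by step:
Bits 00 -> H
Bits 00 -> H
Bits 00 -> H
Bits 101 -> G
Bits 00 -> H
Bits 100 -> D
Bits 010 -> B
Bits 010 -> B


Decoded message: HHHGHDBB


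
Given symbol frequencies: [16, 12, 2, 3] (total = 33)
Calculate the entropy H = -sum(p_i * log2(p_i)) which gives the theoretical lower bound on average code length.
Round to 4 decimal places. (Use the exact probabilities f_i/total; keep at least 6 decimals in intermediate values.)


Per-symbol terms -p_i * log2(p_i) with p_i = f_i/33:
  p = 16/33 = 0.484848: log2(p) = -1.044394, -p*log2(p) = 0.506373
  p = 12/33 = 0.363636: log2(p) = -1.459432, -p*log2(p) = 0.530702
  p = 2/33 = 0.060606: log2(p) = -4.044394, -p*log2(p) = 0.245115
  p = 3/33 = 0.090909: log2(p) = -3.459432, -p*log2(p) = 0.314494
H = 0.506373 + 0.530702 + 0.245115 + 0.314494 = 1.596684

H = 1.5967 bits/symbol


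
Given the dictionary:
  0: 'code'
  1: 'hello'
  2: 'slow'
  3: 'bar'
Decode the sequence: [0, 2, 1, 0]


Look up each index in the dictionary:
  0 -> 'code'
  2 -> 'slow'
  1 -> 'hello'
  0 -> 'code'

Decoded: "code slow hello code"


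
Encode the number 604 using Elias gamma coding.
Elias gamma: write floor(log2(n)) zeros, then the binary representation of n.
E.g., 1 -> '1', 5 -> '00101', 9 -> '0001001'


num_bits = floor(log2(604)) + 1 = 10
leading_zeros = num_bits - 1 = 9
binary(604) = 1001011100

Elias gamma(604) = '000000000' + '1001011100' = 0000000001001011100 (19 bits)


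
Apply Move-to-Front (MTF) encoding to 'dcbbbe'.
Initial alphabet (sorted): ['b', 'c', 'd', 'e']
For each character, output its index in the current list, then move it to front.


MTF encoding:
'd': index 2 in ['b', 'c', 'd', 'e'] -> ['d', 'b', 'c', 'e']
'c': index 2 in ['d', 'b', 'c', 'e'] -> ['c', 'd', 'b', 'e']
'b': index 2 in ['c', 'd', 'b', 'e'] -> ['b', 'c', 'd', 'e']
'b': index 0 in ['b', 'c', 'd', 'e'] -> ['b', 'c', 'd', 'e']
'b': index 0 in ['b', 'c', 'd', 'e'] -> ['b', 'c', 'd', 'e']
'e': index 3 in ['b', 'c', 'd', 'e'] -> ['e', 'b', 'c', 'd']


Output: [2, 2, 2, 0, 0, 3]


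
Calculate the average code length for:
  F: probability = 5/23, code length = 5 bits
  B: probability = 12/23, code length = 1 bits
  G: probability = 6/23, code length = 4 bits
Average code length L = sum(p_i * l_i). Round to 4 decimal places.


Weighted contributions p_i * l_i:
  F: (5/23) * 5 = 25/23
  B: (12/23) * 1 = 12/23
  G: (6/23) * 4 = 24/23
Sum = (25 + 12 + 24)/23 = 61/23

L = 61/23 = 2.6522 bits/symbol


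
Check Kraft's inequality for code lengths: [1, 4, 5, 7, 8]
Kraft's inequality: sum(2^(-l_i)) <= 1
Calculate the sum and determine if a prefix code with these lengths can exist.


Sum = 2^(-1) + 2^(-4) + 2^(-5) + 2^(-7) + 2^(-8)
    = 0.5 + 0.0625 + 0.03125 + 0.0078125 + 0.00390625
    = 155/256 = 0.60546875
Since 0.60546875 <= 1, Kraft's inequality IS satisfied.
A prefix code with these lengths CAN exist.

Kraft sum = 0.60546875. Satisfied.


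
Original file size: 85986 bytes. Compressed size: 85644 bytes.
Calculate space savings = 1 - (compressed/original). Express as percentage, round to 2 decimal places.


ratio = compressed/original = 85644/85986 = 0.996023
savings = 1 - ratio = 1 - 0.996023 = 0.003977
as a percentage: 0.003977 * 100 = 0.4%

Space savings = 1 - 85644/85986 = 0.4%


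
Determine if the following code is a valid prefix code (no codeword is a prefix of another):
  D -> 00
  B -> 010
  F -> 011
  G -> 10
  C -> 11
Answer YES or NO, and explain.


Checking each pair (does one codeword prefix another?):
  D='00' vs B='010': no prefix
  D='00' vs F='011': no prefix
  D='00' vs G='10': no prefix
  D='00' vs C='11': no prefix
  B='010' vs D='00': no prefix
  B='010' vs F='011': no prefix
  B='010' vs G='10': no prefix
  B='010' vs C='11': no prefix
  F='011' vs D='00': no prefix
  F='011' vs B='010': no prefix
  F='011' vs G='10': no prefix
  F='011' vs C='11': no prefix
  G='10' vs D='00': no prefix
  G='10' vs B='010': no prefix
  G='10' vs F='011': no prefix
  G='10' vs C='11': no prefix
  C='11' vs D='00': no prefix
  C='11' vs B='010': no prefix
  C='11' vs F='011': no prefix
  C='11' vs G='10': no prefix
No violation found over all pairs.

YES -- this is a valid prefix code. No codeword is a prefix of any other codeword.


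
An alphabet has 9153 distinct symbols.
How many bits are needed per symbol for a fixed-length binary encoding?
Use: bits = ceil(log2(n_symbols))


log2(9153) = 13.16
Bracket: 2^13 = 8192 < 9153 <= 2^14 = 16384
So ceil(log2(9153)) = 14

bits = ceil(log2(9153)) = ceil(13.16) = 14 bits


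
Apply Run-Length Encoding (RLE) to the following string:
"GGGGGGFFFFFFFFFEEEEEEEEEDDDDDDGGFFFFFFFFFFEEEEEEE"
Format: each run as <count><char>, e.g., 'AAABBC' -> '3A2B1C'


Scanning runs left to right:
  i=0: run of 'G' x 6 -> '6G'
  i=6: run of 'F' x 9 -> '9F'
  i=15: run of 'E' x 9 -> '9E'
  i=24: run of 'D' x 6 -> '6D'
  i=30: run of 'G' x 2 -> '2G'
  i=32: run of 'F' x 10 -> '10F'
  i=42: run of 'E' x 7 -> '7E'

RLE = 6G9F9E6D2G10F7E


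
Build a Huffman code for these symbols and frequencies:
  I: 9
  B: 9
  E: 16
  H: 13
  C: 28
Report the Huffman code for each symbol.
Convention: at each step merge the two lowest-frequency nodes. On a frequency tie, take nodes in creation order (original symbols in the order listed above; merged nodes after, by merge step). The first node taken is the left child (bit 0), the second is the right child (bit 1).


Huffman tree construction:
Step 1: Merge I(9) + B(9) = 18
Step 2: Merge H(13) + E(16) = 29
Step 3: Merge (I+B)(18) + C(28) = 46
Step 4: Merge (H+E)(29) + ((I+B)+C)(46) = 75
Read each symbol's code off the tree from the root (left child = 0, right child = 1).

Codes:
  I: 100 (length 3)
  B: 101 (length 3)
  E: 01 (length 2)
  H: 00 (length 2)
  C: 11 (length 2)
Average code length: 168/75 = 2.2400 bits/symbol


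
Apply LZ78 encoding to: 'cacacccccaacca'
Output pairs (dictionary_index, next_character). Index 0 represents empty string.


LZ78 encoding steps:
Dictionary: {0: ''}
Step 1: w='' (idx 0), next='c' -> output (0, 'c'), add 'c' as idx 1
Step 2: w='' (idx 0), next='a' -> output (0, 'a'), add 'a' as idx 2
Step 3: w='c' (idx 1), next='a' -> output (1, 'a'), add 'ca' as idx 3
Step 4: w='c' (idx 1), next='c' -> output (1, 'c'), add 'cc' as idx 4
Step 5: w='cc' (idx 4), next='c' -> output (4, 'c'), add 'ccc' as idx 5
Step 6: w='a' (idx 2), next='a' -> output (2, 'a'), add 'aa' as idx 6
Step 7: w='cc' (idx 4), next='a' -> output (4, 'a'), add 'cca' as idx 7


Encoded: [(0, 'c'), (0, 'a'), (1, 'a'), (1, 'c'), (4, 'c'), (2, 'a'), (4, 'a')]


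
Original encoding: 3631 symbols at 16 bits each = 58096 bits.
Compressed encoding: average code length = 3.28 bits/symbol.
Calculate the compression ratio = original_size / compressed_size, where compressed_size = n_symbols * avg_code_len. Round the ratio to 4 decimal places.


original_size = n_symbols * orig_bits = 3631 * 16 = 58096 bits
compressed_size = n_symbols * avg_code_len = 3631 * 3.28 = 11909.68 bits
ratio = original_size / compressed_size = 58096 / 11909.68 = 4.878

Compression ratio = 4.878


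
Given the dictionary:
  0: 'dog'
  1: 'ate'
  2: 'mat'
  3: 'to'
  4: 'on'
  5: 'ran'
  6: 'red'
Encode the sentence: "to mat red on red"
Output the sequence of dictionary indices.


Look up each word in the dictionary:
  'to' -> 3
  'mat' -> 2
  'red' -> 6
  'on' -> 4
  'red' -> 6

Encoded: [3, 2, 6, 4, 6]


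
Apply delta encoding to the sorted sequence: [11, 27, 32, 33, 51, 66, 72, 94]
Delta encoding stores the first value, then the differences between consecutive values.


First value: 11
Deltas:
  27 - 11 = 16
  32 - 27 = 5
  33 - 32 = 1
  51 - 33 = 18
  66 - 51 = 15
  72 - 66 = 6
  94 - 72 = 22


Delta encoded: [11, 16, 5, 1, 18, 15, 6, 22]


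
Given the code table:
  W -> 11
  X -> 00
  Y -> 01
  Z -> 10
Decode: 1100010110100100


Decoding:
11 -> W
00 -> X
01 -> Y
01 -> Y
10 -> Z
10 -> Z
01 -> Y
00 -> X


Result: WXYYZZYX
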